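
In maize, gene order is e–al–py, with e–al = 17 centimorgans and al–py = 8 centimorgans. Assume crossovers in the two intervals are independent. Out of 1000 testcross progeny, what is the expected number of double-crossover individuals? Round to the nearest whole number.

Map distances give recombination frequencies of 0.170 and 0.080 for the two intervals.
With no interference, expected double-crossover frequency = 0.170 × 0.080 = 0.01360.
Expected number = 0.01360 × 1000 = 13.60 ≈ 14.

14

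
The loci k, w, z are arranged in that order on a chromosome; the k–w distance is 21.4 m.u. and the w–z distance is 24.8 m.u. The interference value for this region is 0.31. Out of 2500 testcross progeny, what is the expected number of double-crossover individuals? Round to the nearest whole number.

Map distances give recombination frequencies of 0.214 and 0.248 for the two intervals.
With interference 0.31 (so coincidence = 0.69), expected double-crossover frequency = 0.214 × 0.248 × 0.69 = 0.03662.
Expected number = 0.03662 × 2500 = 91.55 ≈ 92.

92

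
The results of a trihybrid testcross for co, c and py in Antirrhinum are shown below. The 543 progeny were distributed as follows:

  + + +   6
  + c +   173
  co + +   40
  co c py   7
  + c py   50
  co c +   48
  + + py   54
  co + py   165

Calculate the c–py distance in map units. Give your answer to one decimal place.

19.0 map units

The two most frequent reciprocal classes, co + py and + c +, are the parental types, so the F1 was co + py / + c +.
The two rarest classes, co c py and + + +, are the double crossovers. Comparing them with the parentals, only the c allele has switched, so c is the middle locus and the order is co – c – py.
Crossovers in the c–py interval produce the single-crossover classes co + + and + c py (40 + 50 = 90) plus the double crossovers (13).
RF(c–py) = (90 + 13) / 543 = 103/543 = 0.1897 → 19.0 map units.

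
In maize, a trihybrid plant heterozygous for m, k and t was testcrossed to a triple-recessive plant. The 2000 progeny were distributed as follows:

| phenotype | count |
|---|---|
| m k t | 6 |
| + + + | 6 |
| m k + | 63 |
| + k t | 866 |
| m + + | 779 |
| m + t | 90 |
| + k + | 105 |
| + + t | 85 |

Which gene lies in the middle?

m

The two most frequent reciprocal classes, + k t and m + +, are the parental types, so the F1 was + k t / m + +.
The two rarest classes, m k t and + + +, are the double crossovers. Comparing them with the parentals, only the m allele has switched, so m is the middle locus and the order is k – m – t.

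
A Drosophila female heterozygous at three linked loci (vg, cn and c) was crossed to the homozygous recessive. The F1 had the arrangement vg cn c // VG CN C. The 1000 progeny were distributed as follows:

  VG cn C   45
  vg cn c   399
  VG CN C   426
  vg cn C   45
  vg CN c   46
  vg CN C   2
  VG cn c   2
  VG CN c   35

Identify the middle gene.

vg

The two rarest classes, VG cn c and vg CN C, are the double crossovers. Comparing them with the parentals, only the vg allele has switched, so vg is the middle locus and the order is c – vg – cn.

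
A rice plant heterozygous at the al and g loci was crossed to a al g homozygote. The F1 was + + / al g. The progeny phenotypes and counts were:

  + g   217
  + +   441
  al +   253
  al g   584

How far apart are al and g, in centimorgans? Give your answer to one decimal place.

31.4 centimorgans

The recombinant classes are + g and al +: 217 + 253 = 470.
Recombination frequency = 470/1495 = 0.3144 ≈ 31.4%, i.e. 31.4 centimorgans.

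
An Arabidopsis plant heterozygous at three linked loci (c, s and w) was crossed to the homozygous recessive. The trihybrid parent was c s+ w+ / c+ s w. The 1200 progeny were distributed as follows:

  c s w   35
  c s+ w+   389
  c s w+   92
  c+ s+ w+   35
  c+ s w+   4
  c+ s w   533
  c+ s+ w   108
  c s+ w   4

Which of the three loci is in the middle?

w

The two rarest classes, c s+ w and c+ s w+, are the double crossovers. Comparing them with the parentals, only the w allele has switched, so w is the middle locus and the order is s – w – c.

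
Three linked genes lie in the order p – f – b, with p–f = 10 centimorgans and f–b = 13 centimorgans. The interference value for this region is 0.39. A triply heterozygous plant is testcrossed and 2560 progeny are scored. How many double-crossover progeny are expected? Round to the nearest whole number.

Map distances give recombination frequencies of 0.100 and 0.130 for the two intervals.
With interference 0.39 (so coincidence = 0.61), expected double-crossover frequency = 0.100 × 0.130 × 0.61 = 0.00793.
Expected number = 0.00793 × 2560 = 20.30 ≈ 20.

20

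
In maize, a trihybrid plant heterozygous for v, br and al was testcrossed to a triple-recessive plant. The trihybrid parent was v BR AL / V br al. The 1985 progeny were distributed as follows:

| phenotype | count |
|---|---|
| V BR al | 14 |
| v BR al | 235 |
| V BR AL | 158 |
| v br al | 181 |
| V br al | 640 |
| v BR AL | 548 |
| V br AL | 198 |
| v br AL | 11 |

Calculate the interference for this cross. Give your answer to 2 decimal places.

0.70

The two rarest classes, v br AL and V BR al, are the double crossovers. Comparing them with the parentals, only the br allele has switched, so br is the middle locus and the order is v – br – al.
v–br: (339 + 25)/1985 = 0.1834; br–al: (433 + 25)/1985 = 0.2307.
Expected DCO frequency = 0.1834 × 0.2307 ≈ 0.04231; observed = 25/1985 ≈ 0.01259.
Coefficient of coincidence = 0.01259/0.04231 ≈ 0.30; interference = 1 − 0.30 = 0.70.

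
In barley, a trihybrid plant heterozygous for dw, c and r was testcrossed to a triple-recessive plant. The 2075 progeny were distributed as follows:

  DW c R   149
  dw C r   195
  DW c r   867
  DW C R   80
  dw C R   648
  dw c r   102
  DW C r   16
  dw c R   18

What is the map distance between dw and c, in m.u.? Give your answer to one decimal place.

The two most frequent reciprocal classes, DW c r and dw C R, are the parental types, so the F1 was DW c r / dw C R.
The two rarest classes, DW C r and dw c R, are the double crossovers. Comparing them with the parentals, only the c allele has switched, so c is the middle locus and the order is dw – c – r.
Crossovers in the dw–c interval produce the single-crossover classes dw c r and DW C R (102 + 80 = 182) plus the double crossovers (34).
RF(dw–c) = (182 + 34) / 2075 = 216/2075 = 0.1041 → 10.4 m.u.

10.4 m.u.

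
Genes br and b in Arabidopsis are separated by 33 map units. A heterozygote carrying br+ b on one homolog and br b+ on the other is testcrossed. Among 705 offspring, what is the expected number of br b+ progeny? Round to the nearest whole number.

A map distance of 33 map units corresponds to a recombination frequency of 0.330.
The F1 is br+ b / br b+, so br b+ is a parental gamete class with expected frequency (1 − r)/2 = 0.670/2 = 0.3350.
Expected number = 0.3350 × 705 = 236.17 ≈ 236.

236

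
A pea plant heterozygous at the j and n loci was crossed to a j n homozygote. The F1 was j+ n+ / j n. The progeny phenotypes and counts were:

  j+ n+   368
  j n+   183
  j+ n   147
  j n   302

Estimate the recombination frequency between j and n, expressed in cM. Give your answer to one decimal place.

33.0 cM

The recombinant classes are j+ n and j n+: 147 + 183 = 330.
Recombination frequency = 330/1000 = 0.3300 ≈ 33.0%, i.e. 33.0 cM.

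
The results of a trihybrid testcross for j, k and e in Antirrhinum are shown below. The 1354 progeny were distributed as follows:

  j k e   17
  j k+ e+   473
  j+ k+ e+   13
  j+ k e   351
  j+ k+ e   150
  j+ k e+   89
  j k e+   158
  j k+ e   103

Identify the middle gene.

The two most frequent reciprocal classes, j k+ e+ and j+ k e, are the parental types, so the F1 was j k+ e+ / j+ k e.
The two rarest classes, j+ k+ e+ and j k e, are the double crossovers. Comparing them with the parentals, only the j allele has switched, so j is the middle locus and the order is k – j – e.

j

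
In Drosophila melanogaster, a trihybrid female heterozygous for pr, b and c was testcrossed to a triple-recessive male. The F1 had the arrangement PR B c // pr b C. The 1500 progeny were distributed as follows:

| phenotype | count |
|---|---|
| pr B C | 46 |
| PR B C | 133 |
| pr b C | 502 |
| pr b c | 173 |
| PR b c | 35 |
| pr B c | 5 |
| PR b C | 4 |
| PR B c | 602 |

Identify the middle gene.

pr

The two rarest classes, pr B c and PR b C, are the double crossovers. Comparing them with the parentals, only the pr allele has switched, so pr is the middle locus and the order is b – pr – c.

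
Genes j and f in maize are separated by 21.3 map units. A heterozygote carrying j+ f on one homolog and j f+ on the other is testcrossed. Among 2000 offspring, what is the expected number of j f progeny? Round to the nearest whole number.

A map distance of 21.3 map units corresponds to a recombination frequency of 0.213.
The F1 is j+ f / j f+, so j f is a recombinant gamete class with expected frequency r/2 = 0.213/2 = 0.1065.
Expected number = 0.1065 × 2000 = 213.00 ≈ 213.

213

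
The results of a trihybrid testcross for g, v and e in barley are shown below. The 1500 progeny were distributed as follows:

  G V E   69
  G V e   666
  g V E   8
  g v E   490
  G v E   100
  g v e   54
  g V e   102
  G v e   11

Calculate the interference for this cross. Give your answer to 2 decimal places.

The two most frequent reciprocal classes, G V e and g v E, are the parental types, so the F1 was G V e / g v E.
The two rarest classes, G v e and g V E, are the double crossovers. Comparing them with the parentals, only the v allele has switched, so v is the middle locus and the order is g – v – e.
g–v: (202 + 19)/1500 = 0.1473; v–e: (123 + 19)/1500 = 0.0947.
Expected DCO frequency = 0.1473 × 0.0947 ≈ 0.01395; observed = 19/1500 ≈ 0.01267.
Coefficient of coincidence = 0.01267/0.01395 ≈ 0.91; interference = 1 − 0.91 = 0.09.

0.09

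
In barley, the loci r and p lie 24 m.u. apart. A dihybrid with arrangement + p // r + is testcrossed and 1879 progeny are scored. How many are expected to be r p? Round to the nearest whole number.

225

A map distance of 24 m.u. corresponds to a recombination frequency of 0.240.
The F1 is + p / r +, so r p is a recombinant gamete class with expected frequency r/2 = 0.240/2 = 0.1200.
Expected number = 0.1200 × 1879 = 225.48 ≈ 225.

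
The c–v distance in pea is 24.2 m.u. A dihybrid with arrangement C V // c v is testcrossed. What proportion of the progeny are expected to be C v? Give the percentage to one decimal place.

12.1%

A map distance of 24.2 m.u. corresponds to a recombination frequency of 0.242.
The F1 is C V / c v, so C v is a recombinant gamete class with expected frequency r/2 = 0.242/2 = 0.1210.
That is 0.1210 = 12.1% of the progeny.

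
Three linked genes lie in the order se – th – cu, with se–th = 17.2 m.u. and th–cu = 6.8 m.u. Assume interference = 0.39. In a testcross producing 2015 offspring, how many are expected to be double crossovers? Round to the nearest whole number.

14

Map distances give recombination frequencies of 0.172 and 0.068 for the two intervals.
With interference 0.39 (so coincidence = 0.61), expected double-crossover frequency = 0.172 × 0.068 × 0.61 = 0.00713.
Expected number = 0.00713 × 2015 = 14.38 ≈ 14.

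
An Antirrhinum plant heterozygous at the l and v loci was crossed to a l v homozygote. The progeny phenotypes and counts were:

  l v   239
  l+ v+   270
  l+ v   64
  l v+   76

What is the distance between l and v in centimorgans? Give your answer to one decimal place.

The two most frequent classes, l+ v+ (270) and l v (239), are the parental types, so the F1 was l+ v+ / l v.
The recombinant classes are l+ v and l v+: 64 + 76 = 140.
Recombination frequency = 140/649 = 0.2157 ≈ 21.6%, i.e. 21.6 centimorgans.

21.6 centimorgans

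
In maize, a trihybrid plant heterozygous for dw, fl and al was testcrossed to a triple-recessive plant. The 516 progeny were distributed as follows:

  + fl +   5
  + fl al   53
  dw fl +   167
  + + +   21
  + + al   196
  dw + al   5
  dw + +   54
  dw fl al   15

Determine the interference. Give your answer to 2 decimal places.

0.04

The two most frequent reciprocal classes, dw fl + and + + al, are the parental types, so the F1 was dw fl + / + + al.
The two rarest classes, + fl + and dw + al, are the double crossovers. Comparing them with the parentals, only the dw allele has switched, so dw is the middle locus and the order is al – dw – fl.
al–dw: (36 + 10)/516 = 0.0891; dw–fl: (107 + 10)/516 = 0.2267.
Expected DCO frequency = 0.0891 × 0.2267 ≈ 0.02020; observed = 10/516 ≈ 0.01938.
Coefficient of coincidence = 0.01938/0.02020 ≈ 0.96; interference = 1 − 0.96 = 0.04.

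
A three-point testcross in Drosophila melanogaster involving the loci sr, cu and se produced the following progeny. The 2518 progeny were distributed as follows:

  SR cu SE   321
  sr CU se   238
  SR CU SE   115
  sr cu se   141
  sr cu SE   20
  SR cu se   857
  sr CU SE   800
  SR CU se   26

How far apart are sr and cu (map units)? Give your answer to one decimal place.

12.0 map units

The two most frequent reciprocal classes, sr CU SE and SR cu se, are the parental types, so the F1 was sr CU SE / SR cu se.
The two rarest classes, sr cu SE and SR CU se, are the double crossovers. Comparing them with the parentals, only the cu allele has switched, so cu is the middle locus and the order is se – cu – sr.
Crossovers in the cu–sr interval produce the single-crossover classes SR CU SE and sr cu se (115 + 141 = 256) plus the double crossovers (46).
RF(cu–sr) = (256 + 46) / 2518 = 302/2518 = 0.1199 → 12.0 map units.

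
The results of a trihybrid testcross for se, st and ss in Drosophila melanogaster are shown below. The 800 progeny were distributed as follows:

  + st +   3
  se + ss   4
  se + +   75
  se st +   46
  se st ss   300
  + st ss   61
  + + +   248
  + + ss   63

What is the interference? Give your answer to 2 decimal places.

The two most frequent reciprocal classes, + + + and se st ss, are the parental types, so the F1 was + + + / se st ss.
The two rarest classes, + st + and se + ss, are the double crossovers. Comparing them with the parentals, only the st allele has switched, so st is the middle locus and the order is se – st – ss.
se–st: (136 + 7)/800 = 0.1787; st–ss: (109 + 7)/800 = 0.1450.
Expected DCO frequency = 0.1787 × 0.1450 ≈ 0.02591; observed = 7/800 ≈ 0.00875.
Coefficient of coincidence = 0.00875/0.02591 ≈ 0.34; interference = 1 − 0.34 = 0.66.

0.66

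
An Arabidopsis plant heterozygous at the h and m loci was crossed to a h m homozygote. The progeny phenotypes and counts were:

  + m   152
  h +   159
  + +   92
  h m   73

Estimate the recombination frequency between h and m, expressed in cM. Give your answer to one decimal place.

34.7 cM

The two most frequent classes, + m (152) and h + (159), are the parental types, so the F1 was + m / h +.
The recombinant classes are + + and h m: 92 + 73 = 165.
Recombination frequency = 165/476 = 0.3466 ≈ 34.7%, i.e. 34.7 cM.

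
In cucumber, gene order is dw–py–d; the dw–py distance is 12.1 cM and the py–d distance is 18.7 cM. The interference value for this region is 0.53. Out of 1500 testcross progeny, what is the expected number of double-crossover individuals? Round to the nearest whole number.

16

Map distances give recombination frequencies of 0.121 and 0.187 for the two intervals.
With interference 0.53 (so coincidence = 0.47), expected double-crossover frequency = 0.121 × 0.187 × 0.47 = 0.01063.
Expected number = 0.01063 × 1500 = 15.95 ≈ 16.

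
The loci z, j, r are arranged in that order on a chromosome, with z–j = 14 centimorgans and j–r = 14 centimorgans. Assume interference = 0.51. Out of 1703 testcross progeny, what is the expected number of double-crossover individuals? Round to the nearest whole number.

16

Map distances give recombination frequencies of 0.140 and 0.140 for the two intervals.
With interference 0.51 (so coincidence = 0.49), expected double-crossover frequency = 0.140 × 0.140 × 0.49 = 0.00960.
Expected number = 0.00960 × 1703 = 16.36 ≈ 16.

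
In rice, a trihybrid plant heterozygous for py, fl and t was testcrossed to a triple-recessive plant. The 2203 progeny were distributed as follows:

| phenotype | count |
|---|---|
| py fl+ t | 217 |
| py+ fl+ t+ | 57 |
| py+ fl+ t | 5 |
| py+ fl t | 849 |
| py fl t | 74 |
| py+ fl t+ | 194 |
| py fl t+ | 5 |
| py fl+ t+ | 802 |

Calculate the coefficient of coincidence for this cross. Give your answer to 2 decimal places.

The two most frequent reciprocal classes, py+ fl t and py fl+ t+, are the parental types, so the F1 was py+ fl t / py fl+ t+.
The two rarest classes, py+ fl+ t and py fl t+, are the double crossovers. Comparing them with the parentals, only the fl allele has switched, so fl is the middle locus and the order is py – fl – t.
py–fl: (131 + 10)/2203 = 0.0640; fl–t: (411 + 10)/2203 = 0.1911.
Expected DCO frequency = 0.0640 × 0.1911 ≈ 0.01223; observed = 10/2203 ≈ 0.00454.
Coefficient of coincidence = 0.00454/0.01223 ≈ 0.37.

0.37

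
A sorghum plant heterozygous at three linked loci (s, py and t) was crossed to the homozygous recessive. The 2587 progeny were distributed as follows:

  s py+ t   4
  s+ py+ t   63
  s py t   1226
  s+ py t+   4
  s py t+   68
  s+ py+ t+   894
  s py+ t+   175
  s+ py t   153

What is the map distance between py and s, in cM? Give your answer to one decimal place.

13.0 cM

The two most frequent reciprocal classes, s+ py+ t+ and s py t, are the parental types, so the F1 was s+ py+ t+ / s py t.
The two rarest classes, s+ py t+ and s py+ t, are the double crossovers. Comparing them with the parentals, only the py allele has switched, so py is the middle locus and the order is t – py – s.
Crossovers in the py–s interval produce the single-crossover classes s py+ t+ and s+ py t (175 + 153 = 328) plus the double crossovers (8).
RF(py–s) = (328 + 8) / 2587 = 336/2587 = 0.1299 → 13.0 cM.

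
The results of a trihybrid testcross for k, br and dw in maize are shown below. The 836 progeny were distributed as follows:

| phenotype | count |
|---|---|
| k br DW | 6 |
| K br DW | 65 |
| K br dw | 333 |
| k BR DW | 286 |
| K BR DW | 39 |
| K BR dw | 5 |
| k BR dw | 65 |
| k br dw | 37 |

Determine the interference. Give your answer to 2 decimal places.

0.25

The two most frequent reciprocal classes, k BR DW and K br dw, are the parental types, so the F1 was k BR DW / K br dw.
The two rarest classes, k br DW and K BR dw, are the double crossovers. Comparing them with the parentals, only the br allele has switched, so br is the middle locus and the order is k – br – dw.
k–br: (76 + 11)/836 = 0.1041; br–dw: (130 + 11)/836 = 0.1687.
Expected DCO frequency = 0.1041 × 0.1687 ≈ 0.01756; observed = 11/836 ≈ 0.01316.
Coefficient of coincidence = 0.01316/0.01756 ≈ 0.75; interference = 1 − 0.75 = 0.25.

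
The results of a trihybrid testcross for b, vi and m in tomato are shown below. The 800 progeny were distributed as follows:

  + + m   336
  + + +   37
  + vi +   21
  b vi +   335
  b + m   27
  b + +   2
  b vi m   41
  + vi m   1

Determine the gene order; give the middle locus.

The two most frequent reciprocal classes, + + m and b vi +, are the parental types, so the F1 was + + m / b vi +.
The two rarest classes, + vi m and b + +, are the double crossovers. Comparing them with the parentals, only the vi allele has switched, so vi is the middle locus and the order is m – vi – b.

vi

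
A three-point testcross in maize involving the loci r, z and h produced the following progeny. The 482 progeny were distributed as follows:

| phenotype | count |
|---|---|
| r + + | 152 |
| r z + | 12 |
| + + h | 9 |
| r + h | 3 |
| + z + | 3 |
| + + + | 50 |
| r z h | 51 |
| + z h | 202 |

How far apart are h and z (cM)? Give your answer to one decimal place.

5.6 cM

The two most frequent reciprocal classes, + z h and r + +, are the parental types, so the F1 was + z h / r + +.
The two rarest classes, + z + and r + h, are the double crossovers. Comparing them with the parentals, only the h allele has switched, so h is the middle locus and the order is r – h – z.
Crossovers in the h–z interval produce the single-crossover classes + + h and r z + (9 + 12 = 21) plus the double crossovers (6).
RF(h–z) = (21 + 6) / 482 = 27/482 = 0.0560 → 5.6 cM.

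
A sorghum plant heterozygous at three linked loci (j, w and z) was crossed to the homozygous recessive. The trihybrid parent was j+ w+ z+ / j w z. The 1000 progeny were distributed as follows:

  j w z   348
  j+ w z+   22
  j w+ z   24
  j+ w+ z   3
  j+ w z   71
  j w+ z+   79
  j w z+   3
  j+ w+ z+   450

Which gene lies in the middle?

The two rarest classes, j+ w+ z and j w z+, are the double crossovers. Comparing them with the parentals, only the z allele has switched, so z is the middle locus and the order is j – z – w.

z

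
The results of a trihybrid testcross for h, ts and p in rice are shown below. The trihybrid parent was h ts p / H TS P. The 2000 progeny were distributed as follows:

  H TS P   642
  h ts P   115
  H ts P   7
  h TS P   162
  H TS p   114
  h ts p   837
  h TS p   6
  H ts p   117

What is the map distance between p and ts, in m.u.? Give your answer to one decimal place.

12.1 m.u.

The two rarest classes, h TS p and H ts P, are the double crossovers. Comparing them with the parentals, only the ts allele has switched, so ts is the middle locus and the order is h – ts – p.
Crossovers in the ts–p interval produce the single-crossover classes h ts P and H TS p (115 + 114 = 229) plus the double crossovers (13).
RF(ts–p) = (229 + 13) / 2000 = 242/2000 = 0.1210 → 12.1 m.u.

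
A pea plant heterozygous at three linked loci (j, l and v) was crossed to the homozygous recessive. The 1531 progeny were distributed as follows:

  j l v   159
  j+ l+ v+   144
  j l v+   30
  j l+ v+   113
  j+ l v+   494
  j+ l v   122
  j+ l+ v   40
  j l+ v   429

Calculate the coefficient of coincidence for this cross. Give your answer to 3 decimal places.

The two most frequent reciprocal classes, j+ l v+ and j l+ v, are the parental types, so the F1 was j+ l v+ / j l+ v.
The two rarest classes, j l v+ and j+ l+ v, are the double crossovers. Comparing them with the parentals, only the j allele has switched, so j is the middle locus and the order is l – j – v.
l–j: (303 + 70)/1531 = 0.2436; j–v: (235 + 70)/1531 = 0.1992.
Expected DCO frequency = 0.2436 × 0.1992 ≈ 0.04853; observed = 70/1531 ≈ 0.04572.
Coefficient of coincidence = 0.04572/0.04853 ≈ 0.942.

0.942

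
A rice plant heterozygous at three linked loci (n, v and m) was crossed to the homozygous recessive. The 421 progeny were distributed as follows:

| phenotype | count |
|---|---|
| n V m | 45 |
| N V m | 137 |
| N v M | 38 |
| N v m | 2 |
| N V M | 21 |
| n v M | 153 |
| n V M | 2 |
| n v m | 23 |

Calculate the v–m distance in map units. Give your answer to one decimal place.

11.4 map units

The two most frequent reciprocal classes, N V m and n v M, are the parental types, so the F1 was N V m / n v M.
The two rarest classes, N v m and n V M, are the double crossovers. Comparing them with the parentals, only the v allele has switched, so v is the middle locus and the order is m – v – n.
Crossovers in the m–v interval produce the single-crossover classes N V M and n v m (21 + 23 = 44) plus the double crossovers (4).
RF(m–v) = (44 + 4) / 421 = 48/421 = 0.1140 → 11.4 map units.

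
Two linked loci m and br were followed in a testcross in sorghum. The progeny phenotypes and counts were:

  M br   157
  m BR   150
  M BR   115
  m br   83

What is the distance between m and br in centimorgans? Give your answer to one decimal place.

39.2 centimorgans

The two most frequent classes, M br (157) and m BR (150), are the parental types, so the F1 was M br / m BR.
The recombinant classes are M BR and m br: 115 + 83 = 198.
Recombination frequency = 198/505 = 0.3921 ≈ 39.2%, i.e. 39.2 centimorgans.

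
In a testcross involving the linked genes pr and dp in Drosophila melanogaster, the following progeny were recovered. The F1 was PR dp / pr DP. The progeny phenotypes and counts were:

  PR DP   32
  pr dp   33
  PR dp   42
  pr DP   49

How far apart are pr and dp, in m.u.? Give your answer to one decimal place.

41.7 m.u.

The recombinant classes are PR DP and pr dp: 32 + 33 = 65.
Recombination frequency = 65/156 = 0.4167 ≈ 41.7%, i.e. 41.7 m.u.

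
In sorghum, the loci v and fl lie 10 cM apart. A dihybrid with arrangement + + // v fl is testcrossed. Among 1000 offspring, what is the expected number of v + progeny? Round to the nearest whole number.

A map distance of 10 cM corresponds to a recombination frequency of 0.100.
The F1 is + + / v fl, so v + is a recombinant gamete class with expected frequency r/2 = 0.100/2 = 0.0500.
Expected number = 0.0500 × 1000 = 50.00 ≈ 50.

50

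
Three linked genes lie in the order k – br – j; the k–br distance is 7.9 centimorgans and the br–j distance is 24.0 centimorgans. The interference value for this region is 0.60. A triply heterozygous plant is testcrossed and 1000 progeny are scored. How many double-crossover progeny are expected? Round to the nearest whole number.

8

Map distances give recombination frequencies of 0.079 and 0.240 for the two intervals.
With interference 0.60 (so coincidence = 0.40), expected double-crossover frequency = 0.079 × 0.240 × 0.40 = 0.00758.
Expected number = 0.00758 × 1000 = 7.58 ≈ 8.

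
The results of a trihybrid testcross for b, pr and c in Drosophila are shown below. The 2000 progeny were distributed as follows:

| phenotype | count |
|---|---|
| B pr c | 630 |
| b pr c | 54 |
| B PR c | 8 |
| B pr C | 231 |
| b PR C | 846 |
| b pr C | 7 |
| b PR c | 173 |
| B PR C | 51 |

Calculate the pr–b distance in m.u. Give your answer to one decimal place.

6.0 m.u.

The two most frequent reciprocal classes, B pr c and b PR C, are the parental types, so the F1 was B pr c / b PR C.
The two rarest classes, B PR c and b pr C, are the double crossovers. Comparing them with the parentals, only the pr allele has switched, so pr is the middle locus and the order is c – pr – b.
Crossovers in the pr–b interval produce the single-crossover classes b pr c and B PR C (54 + 51 = 105) plus the double crossovers (15).
RF(pr–b) = (105 + 15) / 2000 = 120/2000 = 0.0600 → 6.0 m.u.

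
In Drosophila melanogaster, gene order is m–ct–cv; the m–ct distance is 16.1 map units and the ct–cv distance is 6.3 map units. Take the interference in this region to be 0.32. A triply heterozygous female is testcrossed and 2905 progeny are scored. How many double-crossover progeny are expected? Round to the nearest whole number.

20

Map distances give recombination frequencies of 0.161 and 0.063 for the two intervals.
With interference 0.32 (so coincidence = 0.68), expected double-crossover frequency = 0.161 × 0.063 × 0.68 = 0.00690.
Expected number = 0.00690 × 2905 = 20.04 ≈ 20.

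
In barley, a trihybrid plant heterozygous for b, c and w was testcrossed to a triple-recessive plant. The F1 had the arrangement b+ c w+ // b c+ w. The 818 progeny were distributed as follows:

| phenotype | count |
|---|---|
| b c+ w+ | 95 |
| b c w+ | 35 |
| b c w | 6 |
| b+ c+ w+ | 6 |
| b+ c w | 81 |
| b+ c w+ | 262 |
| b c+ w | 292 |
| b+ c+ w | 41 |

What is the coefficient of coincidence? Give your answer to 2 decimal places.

The two rarest classes, b+ c+ w+ and b c w, are the double crossovers. Comparing them with the parentals, only the c allele has switched, so c is the middle locus and the order is b – c – w.
b–c: (76 + 12)/818 = 0.1076; c–w: (176 + 12)/818 = 0.2298.
Expected DCO frequency = 0.1076 × 0.2298 ≈ 0.02473; observed = 12/818 ≈ 0.01467.
Coefficient of coincidence = 0.01467/0.02473 ≈ 0.59.

0.59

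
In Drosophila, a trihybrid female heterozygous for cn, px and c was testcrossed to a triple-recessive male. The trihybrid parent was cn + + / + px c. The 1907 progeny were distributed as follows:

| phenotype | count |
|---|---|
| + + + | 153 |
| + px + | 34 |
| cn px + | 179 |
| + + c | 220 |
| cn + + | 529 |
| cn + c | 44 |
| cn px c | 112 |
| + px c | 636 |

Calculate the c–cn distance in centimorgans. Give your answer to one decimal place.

The two rarest classes, cn + c and + px +, are the double crossovers. Comparing them with the parentals, only the c allele has switched, so c is the middle locus and the order is cn – c – px.
Crossovers in the cn–c interval produce the single-crossover classes + + + and cn px c (153 + 112 = 265) plus the double crossovers (78).
RF(cn–c) = (265 + 78) / 1907 = 343/1907 = 0.1799 → 18.0 centimorgans.

18.0 centimorgans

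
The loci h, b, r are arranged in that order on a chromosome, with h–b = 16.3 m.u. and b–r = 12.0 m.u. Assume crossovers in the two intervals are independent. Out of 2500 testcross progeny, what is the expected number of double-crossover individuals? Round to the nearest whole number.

Map distances give recombination frequencies of 0.163 and 0.120 for the two intervals.
With no interference, expected double-crossover frequency = 0.163 × 0.120 = 0.01956.
Expected number = 0.01956 × 2500 = 48.90 ≈ 49.

49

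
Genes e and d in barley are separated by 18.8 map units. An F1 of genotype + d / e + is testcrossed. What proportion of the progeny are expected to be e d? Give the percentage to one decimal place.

A map distance of 18.8 map units corresponds to a recombination frequency of 0.188.
The F1 is + d / e +, so e d is a recombinant gamete class with expected frequency r/2 = 0.188/2 = 0.0940.
That is 0.0940 = 9.4% of the progeny.

9.4%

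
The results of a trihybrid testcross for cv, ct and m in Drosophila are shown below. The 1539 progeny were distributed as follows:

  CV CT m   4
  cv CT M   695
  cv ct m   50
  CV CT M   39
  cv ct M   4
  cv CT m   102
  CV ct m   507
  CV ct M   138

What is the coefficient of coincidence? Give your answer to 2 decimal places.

0.51

The two most frequent reciprocal classes, cv CT M and CV ct m, are the parental types, so the F1 was cv CT M / CV ct m.
The two rarest classes, cv ct M and CV CT m, are the double crossovers. Comparing them with the parentals, only the ct allele has switched, so ct is the middle locus and the order is m – ct – cv.
m–ct: (240 + 8)/1539 = 0.1611; ct–cv: (89 + 8)/1539 = 0.0630.
Expected DCO frequency = 0.1611 × 0.0630 ≈ 0.01015; observed = 8/1539 ≈ 0.00520.
Coefficient of coincidence = 0.00520/0.01015 ≈ 0.51.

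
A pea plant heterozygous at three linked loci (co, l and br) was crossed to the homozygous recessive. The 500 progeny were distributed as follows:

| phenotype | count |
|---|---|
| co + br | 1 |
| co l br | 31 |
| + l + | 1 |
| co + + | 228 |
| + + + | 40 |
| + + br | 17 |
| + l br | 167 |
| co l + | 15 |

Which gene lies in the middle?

The two most frequent reciprocal classes, co + + and + l br, are the parental types, so the F1 was co + + / + l br.
The two rarest classes, co + br and + l +, are the double crossovers. Comparing them with the parentals, only the br allele has switched, so br is the middle locus and the order is co – br – l.

br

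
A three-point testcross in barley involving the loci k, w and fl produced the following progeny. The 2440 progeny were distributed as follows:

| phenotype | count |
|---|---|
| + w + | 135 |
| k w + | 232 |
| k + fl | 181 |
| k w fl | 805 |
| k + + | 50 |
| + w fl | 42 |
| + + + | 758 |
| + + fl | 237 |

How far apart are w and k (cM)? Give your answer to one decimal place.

The two most frequent reciprocal classes, + + + and k w fl, are the parental types, so the F1 was + + + / k w fl.
The two rarest classes, k + + and + w fl, are the double crossovers. Comparing them with the parentals, only the k allele has switched, so k is the middle locus and the order is fl – k – w.
Crossovers in the k–w interval produce the single-crossover classes + w + and k + fl (135 + 181 = 316) plus the double crossovers (92).
RF(k–w) = (316 + 92) / 2440 = 408/2440 = 0.1672 → 16.7 cM.

16.7 cM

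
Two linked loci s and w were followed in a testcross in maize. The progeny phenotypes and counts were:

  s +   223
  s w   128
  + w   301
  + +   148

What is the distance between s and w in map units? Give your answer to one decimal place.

34.5 map units

The two most frequent classes, + w (301) and s + (223), are the parental types, so the F1 was + w / s +.
The recombinant classes are + + and s w: 148 + 128 = 276.
Recombination frequency = 276/800 = 0.3450 ≈ 34.5%, i.e. 34.5 map units.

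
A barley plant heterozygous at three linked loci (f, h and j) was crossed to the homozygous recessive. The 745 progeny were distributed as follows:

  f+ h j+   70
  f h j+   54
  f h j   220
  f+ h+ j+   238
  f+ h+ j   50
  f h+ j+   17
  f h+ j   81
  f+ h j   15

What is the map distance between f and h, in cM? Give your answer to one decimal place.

The two most frequent reciprocal classes, f+ h+ j+ and f h j, are the parental types, so the F1 was f+ h+ j+ / f h j.
The two rarest classes, f h+ j+ and f+ h j, are the double crossovers. Comparing them with the parentals, only the f allele has switched, so f is the middle locus and the order is j – f – h.
Crossovers in the f–h interval produce the single-crossover classes f+ h j+ and f h+ j (70 + 81 = 151) plus the double crossovers (32).
RF(f–h) = (151 + 32) / 745 = 183/745 = 0.2456 → 24.6 cM.

24.6 cM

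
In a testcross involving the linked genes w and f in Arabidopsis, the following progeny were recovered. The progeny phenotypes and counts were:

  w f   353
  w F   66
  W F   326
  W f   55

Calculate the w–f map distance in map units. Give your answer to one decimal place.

15.1 map units

The two most frequent classes, W F (326) and w f (353), are the parental types, so the F1 was W F / w f.
The recombinant classes are W f and w F: 55 + 66 = 121.
Recombination frequency = 121/800 = 0.1512 ≈ 15.1%, i.e. 15.1 map units.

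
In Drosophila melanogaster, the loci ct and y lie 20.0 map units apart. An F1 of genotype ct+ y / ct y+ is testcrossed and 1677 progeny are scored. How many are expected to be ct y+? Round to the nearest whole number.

A map distance of 20.0 map units corresponds to a recombination frequency of 0.200.
The F1 is ct+ y / ct y+, so ct y+ is a parental gamete class with expected frequency (1 − r)/2 = 0.800/2 = 0.4000.
Expected number = 0.4000 × 1677 = 670.80 ≈ 671.

671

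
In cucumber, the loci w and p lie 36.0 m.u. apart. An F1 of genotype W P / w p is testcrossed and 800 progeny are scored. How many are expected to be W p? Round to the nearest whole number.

144

A map distance of 36.0 m.u. corresponds to a recombination frequency of 0.360.
The F1 is W P / w p, so W p is a recombinant gamete class with expected frequency r/2 = 0.360/2 = 0.1800.
Expected number = 0.1800 × 800 = 144.00 ≈ 144.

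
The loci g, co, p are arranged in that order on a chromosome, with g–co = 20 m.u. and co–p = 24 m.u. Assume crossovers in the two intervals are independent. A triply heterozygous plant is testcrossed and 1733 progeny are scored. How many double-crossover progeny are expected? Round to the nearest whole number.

Map distances give recombination frequencies of 0.200 and 0.240 for the two intervals.
With no interference, expected double-crossover frequency = 0.200 × 0.240 = 0.04800.
Expected number = 0.04800 × 1733 = 83.18 ≈ 83.

83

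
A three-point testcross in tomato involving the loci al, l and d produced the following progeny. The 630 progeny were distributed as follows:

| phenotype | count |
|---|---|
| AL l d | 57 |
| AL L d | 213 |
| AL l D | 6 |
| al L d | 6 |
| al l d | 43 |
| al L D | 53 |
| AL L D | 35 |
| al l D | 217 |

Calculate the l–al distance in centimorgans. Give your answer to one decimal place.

The two most frequent reciprocal classes, AL L d and al l D, are the parental types, so the F1 was AL L d / al l D.
The two rarest classes, al L d and AL l D, are the double crossovers. Comparing them with the parentals, only the al allele has switched, so al is the middle locus and the order is l – al – d.
Crossovers in the l–al interval produce the single-crossover classes AL l d and al L D (57 + 53 = 110) plus the double crossovers (12).
RF(l–al) = (110 + 12) / 630 = 122/630 = 0.1937 → 19.4 centimorgans.

19.4 centimorgans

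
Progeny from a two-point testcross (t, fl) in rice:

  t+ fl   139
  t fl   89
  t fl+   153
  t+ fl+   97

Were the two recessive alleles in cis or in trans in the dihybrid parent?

trans

The two most frequent classes are t+ fl (139) and t fl+ (153); these are the parental (non-recombinant) types.
So the F1 carried t+ fl on one chromosome and t fl+ on the other — the recessive alleles are on opposite chromosomes (trans / repulsion).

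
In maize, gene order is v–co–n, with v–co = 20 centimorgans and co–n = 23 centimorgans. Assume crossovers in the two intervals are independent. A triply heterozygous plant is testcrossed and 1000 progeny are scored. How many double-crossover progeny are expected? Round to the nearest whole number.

46

Map distances give recombination frequencies of 0.200 and 0.230 for the two intervals.
With no interference, expected double-crossover frequency = 0.200 × 0.230 = 0.04600.
Expected number = 0.04600 × 1000 = 46.00 ≈ 46.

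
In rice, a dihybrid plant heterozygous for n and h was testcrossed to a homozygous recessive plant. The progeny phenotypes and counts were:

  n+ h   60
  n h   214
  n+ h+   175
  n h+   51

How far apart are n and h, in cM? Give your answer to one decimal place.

The two most frequent classes, n+ h+ (175) and n h (214), are the parental types, so the F1 was n+ h+ / n h.
The recombinant classes are n+ h and n h+: 60 + 51 = 111.
Recombination frequency = 111/500 = 0.2220 ≈ 22.2%, i.e. 22.2 cM.

22.2 cM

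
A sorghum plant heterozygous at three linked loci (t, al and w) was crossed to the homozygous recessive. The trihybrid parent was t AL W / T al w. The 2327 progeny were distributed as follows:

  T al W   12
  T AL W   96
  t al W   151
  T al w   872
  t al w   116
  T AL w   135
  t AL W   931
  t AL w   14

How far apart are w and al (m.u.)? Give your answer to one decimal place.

The two rarest classes, t AL w and T al W, are the double crossovers. Comparing them with the parentals, only the w allele has switched, so w is the middle locus and the order is al – w – t.
Crossovers in the al–w interval produce the single-crossover classes t al W and T AL w (151 + 135 = 286) plus the double crossovers (26).
RF(al–w) = (286 + 26) / 2327 = 312/2327 = 0.1341 → 13.4 m.u.

13.4 m.u.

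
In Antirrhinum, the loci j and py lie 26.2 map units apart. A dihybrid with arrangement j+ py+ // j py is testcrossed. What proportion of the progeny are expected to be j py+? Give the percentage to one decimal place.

13.1%

A map distance of 26.2 map units corresponds to a recombination frequency of 0.262.
The F1 is j+ py+ / j py, so j py+ is a recombinant gamete class with expected frequency r/2 = 0.262/2 = 0.1310.
That is 0.1310 = 13.1% of the progeny.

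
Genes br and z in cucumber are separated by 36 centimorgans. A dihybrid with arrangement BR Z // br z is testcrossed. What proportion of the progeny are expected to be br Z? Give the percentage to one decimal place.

18.0%

A map distance of 36 centimorgans corresponds to a recombination frequency of 0.360.
The F1 is BR Z / br z, so br Z is a recombinant gamete class with expected frequency r/2 = 0.360/2 = 0.1800.
That is 0.1800 = 18.0% of the progeny.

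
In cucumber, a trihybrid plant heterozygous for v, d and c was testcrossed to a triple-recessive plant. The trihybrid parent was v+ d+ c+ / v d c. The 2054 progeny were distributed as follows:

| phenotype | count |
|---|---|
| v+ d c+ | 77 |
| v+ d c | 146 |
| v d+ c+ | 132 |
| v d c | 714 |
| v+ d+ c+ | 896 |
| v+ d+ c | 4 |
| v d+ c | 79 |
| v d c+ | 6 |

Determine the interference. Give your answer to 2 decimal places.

0.57

The two rarest classes, v+ d+ c and v d c+, are the double crossovers. Comparing them with the parentals, only the c allele has switched, so c is the middle locus and the order is v – c – d.
v–c: (278 + 10)/2054 = 0.1402; c–d: (156 + 10)/2054 = 0.0808.
Expected DCO frequency = 0.1402 × 0.0808 ≈ 0.01133; observed = 10/2054 ≈ 0.00487.
Coefficient of coincidence = 0.00487/0.01133 ≈ 0.43; interference = 1 − 0.43 = 0.57.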